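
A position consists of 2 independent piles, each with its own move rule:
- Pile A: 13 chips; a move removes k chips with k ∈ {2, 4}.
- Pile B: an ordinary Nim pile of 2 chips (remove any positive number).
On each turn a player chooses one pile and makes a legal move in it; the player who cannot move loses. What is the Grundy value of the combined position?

2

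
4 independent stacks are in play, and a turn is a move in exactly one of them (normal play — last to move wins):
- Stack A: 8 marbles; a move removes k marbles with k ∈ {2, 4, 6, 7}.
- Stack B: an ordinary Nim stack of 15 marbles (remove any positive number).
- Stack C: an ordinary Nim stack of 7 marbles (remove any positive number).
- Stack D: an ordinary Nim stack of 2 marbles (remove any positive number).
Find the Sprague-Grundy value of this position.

14

Build the Grundy sequence for stack A with g(k) = mex{g(k−s) : s ∈ {2, 4, 6, 7}, s ≤ k}:
g(0) = mex{} = 0
g(1) = mex{} = 0
g(2) = mex{0} = 1
g(3) = mex{0} = 1
g(4) = mex{0,1} = 2
g(5) = mex{0,1} = 2
g(6) = mex{0,1,2} = 3
g(7) = mex{0,1,2} = 3
g(8) = mex{0,1,2,3} = 4
So g(8) = 4.
Stack B is a plain Nim stack of size 15, so its Grundy value is 15.
Stack C is a plain Nim stack of size 7, so its Grundy value is 7.
Stack D is a plain Nim stack of size 2, so its Grundy value is 2.
The value of a disjunctive sum is the nim-sum of the parts.
Combined value = 4 ⊕ 15 ⊕ 7 ⊕ 2 = 14.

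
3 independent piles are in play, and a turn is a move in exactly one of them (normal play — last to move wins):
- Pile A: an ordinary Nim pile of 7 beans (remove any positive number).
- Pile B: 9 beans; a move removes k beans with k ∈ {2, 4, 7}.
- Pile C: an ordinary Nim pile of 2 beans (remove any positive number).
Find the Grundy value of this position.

5

Pile A is a plain Nim pile of size 7, so its Grundy value is 7.
Grundy values for pile B (subtraction set {2, 4, 7}):
k:     0  1  2  3  4  5  6  7  8  9
g(k):  0  0  1  1  2  2  0  3  1  0
So g(9) = 0.
Pile C is a plain Nim pile of size 2, so its Grundy value is 2.
By the Sprague-Grundy theorem, the Grundy value of a sum of independent games is the XOR of the component values.
Combined value = 7 ⊕ 0 ⊕ 2 = 5.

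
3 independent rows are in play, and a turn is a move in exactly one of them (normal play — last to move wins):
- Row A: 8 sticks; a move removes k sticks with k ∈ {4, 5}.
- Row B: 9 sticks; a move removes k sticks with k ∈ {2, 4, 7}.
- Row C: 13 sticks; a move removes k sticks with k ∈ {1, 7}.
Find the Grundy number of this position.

Grundy values for row A (subtraction set {4, 5}):
k:     0  1  2  3  4  5  6  7  8
g(k):  0  0  0  0  1  1  1  1  2
So g(8) = 2.
Build the Grundy sequence for row B with g(k) = mex{g(k−s) : s ∈ {2, 4, 7}, s ≤ k}:
g(0) = mex{} = 0
g(1) = mex{} = 0
g(2) = mex{0} = 1
g(3) = mex{0} = 1
g(4) = mex{0,1} = 2
g(5) = mex{0,1} = 2
g(6) = mex{1,2} = 0
g(7) = mex{0,1,2} = 3
g(8) = mex{0,2} = 1
g(9) = mex{1,2,3} = 0
So g(9) = 0.
Grundy values for row C (subtraction set {1, 7}):
k:     0  1  2  3  4  5  6  7  8  9 10 11 12 13
g(k):  0  1  0  1  0  1  0  1  0  1  0  1  0  1
So g(13) = 1.
The value of a disjunctive sum is the nim-sum of the parts.
Combined value = 2 XOR 0 XOR 1 = 3.

3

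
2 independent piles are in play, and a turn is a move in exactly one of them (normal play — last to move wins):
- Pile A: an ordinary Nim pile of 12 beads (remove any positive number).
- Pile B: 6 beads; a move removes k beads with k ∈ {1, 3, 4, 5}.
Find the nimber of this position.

14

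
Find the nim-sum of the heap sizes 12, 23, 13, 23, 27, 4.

Nim-sum: 12 ⊕ 23 ⊕ 13 ⊕ 23 ⊕ 27 ⊕ 4 = 30.

30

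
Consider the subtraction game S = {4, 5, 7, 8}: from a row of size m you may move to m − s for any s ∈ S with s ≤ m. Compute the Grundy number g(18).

1

Grundy values for subtraction set {4, 5, 7, 8}:
k:     0  1  2  3  4  5  6  7  8  9 10 11 12 13 14 15 16 17 18
g(k):  0  0  0  0  1  1  1  1  2  2  2  2  0  0  0  0  1  1  1
So g(18) = 1.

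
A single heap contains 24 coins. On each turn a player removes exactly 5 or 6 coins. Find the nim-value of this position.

0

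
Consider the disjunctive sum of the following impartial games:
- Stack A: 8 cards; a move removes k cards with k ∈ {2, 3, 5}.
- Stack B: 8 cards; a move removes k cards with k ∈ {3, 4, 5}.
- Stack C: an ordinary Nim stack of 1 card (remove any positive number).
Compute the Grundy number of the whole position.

For stack A, compute g(0), g(1), … with moves {2, 3, 5}:
k:     0  1  2  3  4  5  6  7  8
g(k):  0  0  1  1  2  2  3  0  0
So g(8) = 0.
Grundy values for stack B (subtraction set {3, 4, 5}):
k:     0  1  2  3  4  5  6  7  8
g(k):  0  0  0  1  1  1  2  2  0
So g(8) = 0.
Stack C is a plain Nim stack of size 1, so its Grundy value is 1.
The value of a disjunctive sum is the nim-sum of the parts.
Combined value = 0 XOR 0 XOR 1 = 1.

1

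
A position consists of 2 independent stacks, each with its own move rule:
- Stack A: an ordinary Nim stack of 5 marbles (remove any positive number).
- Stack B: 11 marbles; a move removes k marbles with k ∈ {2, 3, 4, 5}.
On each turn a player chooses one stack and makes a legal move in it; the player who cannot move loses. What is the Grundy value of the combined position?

7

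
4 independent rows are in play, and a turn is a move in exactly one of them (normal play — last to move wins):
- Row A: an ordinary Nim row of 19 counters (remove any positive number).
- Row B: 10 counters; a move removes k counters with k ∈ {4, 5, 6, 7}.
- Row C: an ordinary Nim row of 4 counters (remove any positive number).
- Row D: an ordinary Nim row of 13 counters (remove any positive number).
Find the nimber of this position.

24

Row A is a plain Nim row of size 19, so its Grundy value is 19.
Grundy values for row B (subtraction set {4, 5, 6, 7}):
g(0) = mex{} = 0
g(1) = mex{} = 0
g(2) = mex{} = 0
g(3) = mex{} = 0
g(4) = mex{0} = 1
g(5) = mex{0} = 1
g(6) = mex{0} = 1
g(7) = mex{0} = 1
g(8) = mex{0,1} = 2
g(9) = mex{0,1} = 2
g(10) = mex{0,1} = 2
So g(10) = 2.
Row C is a plain Nim row of size 4, so its Grundy value is 4.
Row D is a plain Nim row of size 13, so its Grundy value is 13.
The value of a disjunctive sum is the nim-sum of the parts.
Combined value = 19 XOR 2 XOR 4 XOR 13 = 24.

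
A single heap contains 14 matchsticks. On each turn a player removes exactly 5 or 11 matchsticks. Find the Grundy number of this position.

2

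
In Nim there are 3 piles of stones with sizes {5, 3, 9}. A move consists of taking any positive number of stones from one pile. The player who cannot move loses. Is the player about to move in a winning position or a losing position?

Winning position

Compute the nim-sum pairwise:
5 ⊕ 3 = 6
6 ⊕ 9 = 15
The nim-sum is 15 ≠ 0, so this is an N-position: the player to move can win.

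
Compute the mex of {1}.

0 is not in the set, so the mex is 0.

0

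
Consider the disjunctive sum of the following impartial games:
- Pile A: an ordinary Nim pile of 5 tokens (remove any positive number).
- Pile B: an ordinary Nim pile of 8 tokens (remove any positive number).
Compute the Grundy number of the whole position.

13

Pile A is a plain Nim pile of size 5, so its Grundy value is 5.
Pile B is a plain Nim pile of size 8, so its Grundy value is 8.
By the Sprague-Grundy theorem, the Grundy value of a sum of independent games is the XOR of the component values.
Combined value = 5 XOR 8 = 13.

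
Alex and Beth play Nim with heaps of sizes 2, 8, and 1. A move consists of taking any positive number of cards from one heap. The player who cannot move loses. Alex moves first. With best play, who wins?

Compute the nim-sum pairwise:
2 ⊕ 8 = 10
10 ⊕ 1 = 11
The nim-sum is 11 ≠ 0, so this is an N-position: the player to move can win; Alex has a winning move.

Alex wins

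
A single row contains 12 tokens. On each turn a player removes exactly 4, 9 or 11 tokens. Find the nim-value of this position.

1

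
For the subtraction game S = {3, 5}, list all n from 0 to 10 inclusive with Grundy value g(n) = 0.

0, 1, 2, 8, 9, 10

Build the Grundy sequence with g(k) = mex{g(k−s) : s ∈ {3, 5}, s ≤ k}:
g(0) = mex{} = 0
g(1) = mex{} = 0
g(2) = mex{} = 0
g(3) = mex{0} = 1
g(4) = mex{0} = 1
g(5) = mex{0} = 1
g(6) = mex{0,1} = 2
g(7) = mex{0,1} = 2
g(8) = mex{1} = 0
g(9) = mex{1,2} = 0
g(10) = mex{1,2} = 0
The P-positions (g = 0) in 0..10 are 0, 1, 2, 8, 9, 10.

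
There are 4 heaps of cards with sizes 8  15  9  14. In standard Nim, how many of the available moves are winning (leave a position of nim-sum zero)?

Compute the nim-sum pairwise:
8 XOR 15 = 7
7 XOR 9 = 14
14 XOR 14 = 0
The nim-sum is already 0, so every move leaves a nonzero nim-sum — there are no winning moves.

0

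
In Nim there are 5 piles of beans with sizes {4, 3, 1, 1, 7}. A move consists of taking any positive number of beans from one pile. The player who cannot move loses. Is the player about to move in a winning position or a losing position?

Losing position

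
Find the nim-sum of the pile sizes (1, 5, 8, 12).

Nim-sum: 1 XOR 5 XOR 8 XOR 12 = 0.

0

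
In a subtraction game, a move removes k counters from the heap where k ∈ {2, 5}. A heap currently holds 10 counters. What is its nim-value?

Grundy values for subtraction set {2, 5}:
k:     0  1  2  3  4  5  6  7  8  9 10
g(k):  0  0  1  1  0  2  1  0  0  1  1
So g(10) = 1.

1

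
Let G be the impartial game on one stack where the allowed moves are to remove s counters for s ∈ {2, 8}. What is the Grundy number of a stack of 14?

0

Grundy values for subtraction set {2, 8}:
g(0) = mex{} = 0
g(1) = mex{} = 0
g(2) = mex{0} = 1
g(3) = mex{0} = 1
g(4) = mex{1} = 0
g(5) = mex{1} = 0
g(6) = mex{0} = 1
g(7) = mex{0} = 1
g(8) = mex{0,1} = 2
g(9) = mex{0,1} = 2
g(10) = mex{1,2} = 0
g(11) = mex{1,2} = 0
g(12) = mex{0} = 1
g(13) = mex{0} = 1
g(14) = mex{1} = 0
So g(14) = 0.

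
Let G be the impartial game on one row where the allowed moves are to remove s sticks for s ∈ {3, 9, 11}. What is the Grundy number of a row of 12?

Grundy values for subtraction set {3, 9, 11}:
k:     0  1  2  3  4  5  6  7  8  9 10 11 12
g(k):  0  0  0  1  1  1  0  0  0  1  1  1  2
So g(12) = 2.

2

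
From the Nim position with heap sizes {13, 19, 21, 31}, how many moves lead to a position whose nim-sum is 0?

3

Nim-sum: 13 XOR 19 XOR 21 XOR 31 = 20.
The overall nim-sum is X = 20. A heap of size p has a winning move iff p XOR X < p (reduce it to p XOR X).
  13: 13 XOR 20 = 25 ≥ 13 — no move.
  19: 19 XOR 20 = 7 < 19 — winning move (to 7).
  21: 21 XOR 20 = 1 < 21 — winning move (to 1).
  31: 31 XOR 20 = 11 < 31 — winning move (to 11).
That gives 3 winning moves.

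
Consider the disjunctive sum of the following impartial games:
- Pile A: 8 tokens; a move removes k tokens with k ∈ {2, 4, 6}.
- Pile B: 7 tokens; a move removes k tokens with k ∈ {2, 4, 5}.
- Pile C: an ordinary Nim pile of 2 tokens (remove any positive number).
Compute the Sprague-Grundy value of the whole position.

For pile A, compute g(0), g(1), … with moves {2, 4, 6}:
k:     0  1  2  3  4  5  6  7  8
g(k):  0  0  1  1  2  2  3  3  0
So g(8) = 0.
For pile B, compute g(0), g(1), … with moves {2, 4, 5}:
g(0) = mex{} = 0
g(1) = mex{} = 0
g(2) = mex{0} = 1
g(3) = mex{0} = 1
g(4) = mex{0,1} = 2
g(5) = mex{0,1} = 2
g(6) = mex{0,1,2} = 3
g(7) = mex{1,2} = 0
So g(7) = 0.
Pile C is a plain Nim pile of size 2, so its Grundy value is 2.
The value of a disjunctive sum is the nim-sum of the parts.
Combined value = 0 XOR 0 XOR 2 = 2.

2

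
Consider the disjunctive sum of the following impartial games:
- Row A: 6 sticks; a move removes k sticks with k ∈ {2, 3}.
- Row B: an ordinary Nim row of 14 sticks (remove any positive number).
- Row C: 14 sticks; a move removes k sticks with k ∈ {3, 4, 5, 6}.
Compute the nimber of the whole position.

Build the Grundy sequence for row A with g(k) = mex{g(k−s) : s ∈ {2, 3}, s ≤ k}:
g(0) = mex{} = 0
g(1) = mex{} = 0
g(2) = mex{0} = 1
g(3) = mex{0} = 1
g(4) = mex{0,1} = 2
g(5) = mex{1} = 0
g(6) = mex{1,2} = 0
So g(6) = 0.
Row B is a plain Nim row of size 14, so its Grundy value is 14.
Build the Grundy sequence for row C with g(k) = mex{g(k−s) : s ∈ {3, 4, 5, 6}, s ≤ k}:
g(0) = mex{} = 0
g(1) = mex{} = 0
g(2) = mex{} = 0
g(3) = mex{0} = 1
g(4) = mex{0} = 1
g(5) = mex{0} = 1
g(6) = mex{0,1} = 2
g(7) = mex{0,1} = 2
g(8) = mex{0,1} = 2
g(9) = mex{1,2} = 0
g(10) = mex{1,2} = 0
g(11) = mex{1,2} = 0
g(12) = mex{0,2} = 1
g(13) = mex{0,2} = 1
g(14) = mex{0,2} = 1
So g(14) = 1.
By the Sprague-Grundy theorem, the Grundy value of a sum of independent games is the XOR of the component values.
Combined value = 0 ⊕ 14 ⊕ 1 = 15.

15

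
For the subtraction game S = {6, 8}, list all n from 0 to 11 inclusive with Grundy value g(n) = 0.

0, 1, 2, 3, 4, 5

Compute g(0), g(1), … for moves {6, 8}:
k:     0  1  2  3  4  5  6  7  8  9 10 11
g(k):  0  0  0  0  0  0  1  1  1  1  1  1
The P-positions (g = 0) in 0..11 are 0, 1, 2, 3, 4, 5.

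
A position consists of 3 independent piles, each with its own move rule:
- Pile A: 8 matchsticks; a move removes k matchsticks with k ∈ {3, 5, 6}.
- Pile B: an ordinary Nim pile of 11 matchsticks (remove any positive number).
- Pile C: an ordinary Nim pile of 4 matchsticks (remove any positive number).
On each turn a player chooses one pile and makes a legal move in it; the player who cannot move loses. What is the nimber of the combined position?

13

Build the Grundy sequence for pile A with g(k) = mex{g(k−s) : s ∈ {3, 5, 6}, s ≤ k}:
k:     0  1  2  3  4  5  6  7  8
g(k):  0  0  0  1  1  1  2  2  2
So g(8) = 2.
Pile B is a plain Nim pile of size 11, so its Grundy value is 11.
Pile C is a plain Nim pile of size 4, so its Grundy value is 4.
The value of a disjunctive sum is the nim-sum of the parts.
Combined value = 2 ⊕ 11 ⊕ 4 = 13.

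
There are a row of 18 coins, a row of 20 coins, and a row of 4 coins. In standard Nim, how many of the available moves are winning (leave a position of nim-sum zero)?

1

Nim-sum: 18 XOR 20 XOR 4 = 2.
The overall nim-sum is X = 2. A row of size p has a winning move iff p XOR X < p (reduce it to p XOR X).
  18: 18 XOR 2 = 16 < 18 — winning move (to 16).
  20: 20 XOR 2 = 22 ≥ 20 — no move.
  4: 4 XOR 2 = 6 ≥ 4 — no move.
That gives 1 winning move.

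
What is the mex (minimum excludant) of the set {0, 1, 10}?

The values 0, 1 are all present; 2 is the first non-negative integer missing from the set.

2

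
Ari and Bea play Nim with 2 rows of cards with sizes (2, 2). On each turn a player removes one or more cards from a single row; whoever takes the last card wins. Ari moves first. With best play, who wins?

Bea wins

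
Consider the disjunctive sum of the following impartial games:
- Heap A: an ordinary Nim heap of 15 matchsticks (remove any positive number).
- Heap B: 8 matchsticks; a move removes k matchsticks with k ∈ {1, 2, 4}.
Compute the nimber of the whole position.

Heap A is a plain Nim heap of size 15, so its Grundy value is 15.
Build the Grundy sequence for heap B with g(k) = mex{g(k−s) : s ∈ {1, 2, 4}, s ≤ k}:
k:     0  1  2  3  4  5  6  7  8
g(k):  0  1  2  0  1  2  0  1  2
So g(8) = 2.
By the Sprague-Grundy theorem, the Grundy value of a sum of independent games is the XOR of the component values.
Combined value = 15 ⊕ 2 = 13.

13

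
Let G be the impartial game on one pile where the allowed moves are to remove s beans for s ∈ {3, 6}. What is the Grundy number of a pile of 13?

1

Compute g(0), g(1), … for moves {3, 6}:
k:     0  1  2  3  4  5  6  7  8  9 10 11 12 13
g(k):  0  0  0  1  1  1  2  2  2  0  0  0  1  1
So g(13) = 1.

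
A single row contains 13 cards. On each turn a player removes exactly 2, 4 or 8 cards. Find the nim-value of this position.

0

Compute g(0), g(1), … for moves {2, 4, 8}:
g(0) = mex{} = 0
g(1) = mex{} = 0
g(2) = mex{0} = 1
g(3) = mex{0} = 1
g(4) = mex{0,1} = 2
g(5) = mex{0,1} = 2
g(6) = mex{1,2} = 0
g(7) = mex{1,2} = 0
g(8) = mex{0,2} = 1
g(9) = mex{0,2} = 1
g(10) = mex{0,1} = 2
g(11) = mex{0,1} = 2
g(12) = mex{1,2} = 0
g(13) = mex{1,2} = 0
So g(13) = 0.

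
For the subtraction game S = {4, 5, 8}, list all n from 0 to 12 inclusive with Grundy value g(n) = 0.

0, 1, 2, 3, 12

Compute g(0), g(1), … for moves {4, 5, 8}:
k:     0  1  2  3  4  5  6  7  8  9 10 11 12
g(k):  0  0  0  0  1  1  1  1  2  2  2  2  0
The P-positions (g = 0) in 0..12 are 0, 1, 2, 3, 12.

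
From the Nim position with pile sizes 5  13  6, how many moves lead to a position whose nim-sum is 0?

1

Compute the nim-sum pairwise:
5 XOR 13 = 8
8 XOR 6 = 14
The overall nim-sum is X = 14. A pile of size p has a winning move iff p XOR X < p (reduce it to p XOR X).
  5: 5 XOR 14 = 11 ≥ 5 — no move.
  13: 13 XOR 14 = 3 < 13 — winning move (to 3).
  6: 6 XOR 14 = 8 ≥ 6 — no move.
That gives 1 winning move.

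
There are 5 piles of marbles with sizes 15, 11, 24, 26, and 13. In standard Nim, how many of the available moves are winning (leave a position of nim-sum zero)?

5

Nim-sum: 15 XOR 11 XOR 24 XOR 26 XOR 13 = 11.
The overall nim-sum is X = 11. A pile of size p has a winning move iff p XOR X < p (reduce it to p XOR X).
  15: 15 XOR 11 = 4 < 15 — winning move (to 4).
  11: 11 XOR 11 = 0 < 11 — winning move (to 0).
  24: 24 XOR 11 = 19 < 24 — winning move (to 19).
  26: 26 XOR 11 = 17 < 26 — winning move (to 17).
  13: 13 XOR 11 = 6 < 13 — winning move (to 6).
That gives 5 winning moves.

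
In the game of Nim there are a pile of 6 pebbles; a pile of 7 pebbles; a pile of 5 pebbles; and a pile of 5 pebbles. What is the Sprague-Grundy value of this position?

1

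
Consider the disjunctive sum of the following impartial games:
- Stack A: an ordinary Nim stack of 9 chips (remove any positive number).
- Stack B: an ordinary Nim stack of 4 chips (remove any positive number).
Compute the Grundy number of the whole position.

Stack A is a plain Nim stack of size 9, so its Grundy value is 9.
Stack B is a plain Nim stack of size 4, so its Grundy value is 4.
By the Sprague-Grundy theorem, the Grundy value of a sum of independent games is the XOR of the component values.
Combined value = 9 XOR 4 = 13.

13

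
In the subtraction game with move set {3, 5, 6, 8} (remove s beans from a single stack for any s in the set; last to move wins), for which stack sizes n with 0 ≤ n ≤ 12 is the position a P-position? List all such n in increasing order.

0, 1, 2, 11, 12

Grundy values for subtraction set {3, 5, 6, 8}:
k:     0  1  2  3  4  5  6  7  8  9 10 11 12
g(k):  0  0  0  1  1  1  2  2  2  3  3  0  0
The P-positions (g = 0) in 0..12 are 0, 1, 2, 11, 12.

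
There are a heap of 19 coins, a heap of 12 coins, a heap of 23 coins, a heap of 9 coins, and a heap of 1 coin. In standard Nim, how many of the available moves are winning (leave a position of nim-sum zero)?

0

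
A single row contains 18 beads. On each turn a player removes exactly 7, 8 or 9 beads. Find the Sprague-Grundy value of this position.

0

Grundy values for subtraction set {7, 8, 9}:
k:     0  1  2  3  4  5  6  7  8  9 10 11 12 13 14 15 16 17 18
g(k):  0  0  0  0  0  0  0  1  1  1  1  1  1  1  2  2  0  0  0
So g(18) = 0.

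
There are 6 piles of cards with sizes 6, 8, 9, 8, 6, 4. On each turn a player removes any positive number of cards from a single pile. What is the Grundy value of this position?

Nim-sum: 6 ^ 8 ^ 9 ^ 8 ^ 6 ^ 4 = 13.

13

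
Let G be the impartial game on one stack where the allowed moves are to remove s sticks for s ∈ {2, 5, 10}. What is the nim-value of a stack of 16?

0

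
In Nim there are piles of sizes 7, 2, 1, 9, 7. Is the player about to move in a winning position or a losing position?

Winning position

Compute the nim-sum pairwise:
7 XOR 2 = 5
5 XOR 1 = 4
4 XOR 9 = 13
13 XOR 7 = 10
The nim-sum is 10 ≠ 0, so this is an N-position: the player to move can win.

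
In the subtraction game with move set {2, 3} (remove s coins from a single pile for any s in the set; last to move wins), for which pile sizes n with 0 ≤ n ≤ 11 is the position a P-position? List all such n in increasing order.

0, 1, 5, 6, 10, 11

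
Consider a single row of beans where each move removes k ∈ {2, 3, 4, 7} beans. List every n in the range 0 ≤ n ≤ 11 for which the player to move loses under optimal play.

Compute g(0), g(1), … for moves {2, 3, 4, 7}:
g(0) = mex{} = 0
g(1) = mex{} = 0
g(2) = mex{0} = 1
g(3) = mex{0} = 1
g(4) = mex{0,1} = 2
g(5) = mex{0,1} = 2
g(6) = mex{1,2} = 0
g(7) = mex{0,1,2} = 3
g(8) = mex{0,2} = 1
g(9) = mex{0,1,2,3} = 4
g(10) = mex{0,1,3} = 2
g(11) = mex{1,2,3,4} = 0
The P-positions (g = 0) in 0..11 are 0, 1, 6, 11.

0, 1, 6, 11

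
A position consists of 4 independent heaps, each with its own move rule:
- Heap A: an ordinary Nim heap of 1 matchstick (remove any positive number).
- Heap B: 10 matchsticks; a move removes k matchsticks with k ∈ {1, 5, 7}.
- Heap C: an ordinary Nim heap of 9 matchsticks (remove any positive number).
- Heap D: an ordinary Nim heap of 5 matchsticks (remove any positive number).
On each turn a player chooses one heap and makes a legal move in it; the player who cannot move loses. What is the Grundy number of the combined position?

13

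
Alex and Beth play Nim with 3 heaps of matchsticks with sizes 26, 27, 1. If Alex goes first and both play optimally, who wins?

Beth wins

Write each in binary and XOR column by column:
  11010  (26)
  11011  (27)
  00001  (1)
  -----
  00000  (0)
The nim-sum is 0, so this is a P-position: the player to move is in a losing position under optimal play; Alex is about to move from it and so loses — Beth wins.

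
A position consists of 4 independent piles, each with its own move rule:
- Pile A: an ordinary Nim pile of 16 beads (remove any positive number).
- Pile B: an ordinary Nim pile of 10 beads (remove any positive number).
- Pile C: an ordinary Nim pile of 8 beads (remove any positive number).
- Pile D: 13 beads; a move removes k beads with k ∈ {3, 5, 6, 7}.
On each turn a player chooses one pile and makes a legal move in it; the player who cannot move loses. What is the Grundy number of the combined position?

19

Pile A is a plain Nim pile of size 16, so its Grundy value is 16.
Pile B is a plain Nim pile of size 10, so its Grundy value is 10.
Pile C is a plain Nim pile of size 8, so its Grundy value is 8.
Build the Grundy sequence for pile D with g(k) = mex{g(k−s) : s ∈ {3, 5, 6, 7}, s ≤ k}:
k:     0  1  2  3  4  5  6  7  8  9 10 11 12 13
g(k):  0  0  0  1  1  1  2  2  2  3  0  0  0  1
So g(13) = 1.
The value of a disjunctive sum is the nim-sum of the parts.
Combined value = 16 XOR 10 XOR 8 XOR 1 = 19.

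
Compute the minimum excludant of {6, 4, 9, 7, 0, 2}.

0 is in the set but 1 is not, so the mex is 1.

1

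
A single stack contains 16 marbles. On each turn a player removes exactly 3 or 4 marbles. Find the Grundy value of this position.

0

Compute g(0), g(1), … for moves {3, 4}:
k:     0  1  2  3  4  5  6  7  8  9 10 11 12 13 14 15 16
g(k):  0  0  0  1  1  1  2  0  0  0  1  1  1  2  0  0  0
So g(16) = 0.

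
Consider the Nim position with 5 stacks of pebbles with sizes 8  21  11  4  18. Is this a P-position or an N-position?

Bitwise XOR of the heap sizes:
  01000  (8)
  10101  (21)
  01011  (11)
  00100  (4)
  10010  (18)
  -----
  00000  (0)
The nim-sum is 0, so this is a P-position: the player to move is in a losing position under optimal play.

P-position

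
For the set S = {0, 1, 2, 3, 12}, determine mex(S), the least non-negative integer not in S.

4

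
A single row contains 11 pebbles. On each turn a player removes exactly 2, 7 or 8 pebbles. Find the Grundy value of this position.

Grundy values for subtraction set {2, 7, 8}:
k:     0  1  2  3  4  5  6  7  8  9 10 11
g(k):  0  0  1  1  0  0  1  1  2  2  0  3
So g(11) = 3.

3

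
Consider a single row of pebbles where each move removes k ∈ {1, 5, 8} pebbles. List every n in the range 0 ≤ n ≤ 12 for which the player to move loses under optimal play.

Grundy values for subtraction set {1, 5, 8}:
k:     0  1  2  3  4  5  6  7  8  9 10 11 12
g(k):  0  1  0  1  0  1  0  1  2  3  2  3  2
The P-positions (g = 0) in 0..12 are 0, 2, 4, 6.

0, 2, 4, 6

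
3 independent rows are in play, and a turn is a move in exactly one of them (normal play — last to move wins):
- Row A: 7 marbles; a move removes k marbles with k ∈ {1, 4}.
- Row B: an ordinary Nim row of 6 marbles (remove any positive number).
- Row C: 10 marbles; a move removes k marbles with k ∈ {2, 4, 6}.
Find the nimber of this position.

For row A, compute g(0), g(1), … with moves {1, 4}:
k:     0  1  2  3  4  5  6  7
g(k):  0  1  0  1  2  0  1  0
So g(7) = 0.
Row B is a plain Nim row of size 6, so its Grundy value is 6.
For row C, compute g(0), g(1), … with moves {2, 4, 6}:
k:     0  1  2  3  4  5  6  7  8  9 10
g(k):  0  0  1  1  2  2  3  3  0  0  1
So g(10) = 1.
The value of a disjunctive sum is the nim-sum of the parts.
Combined value = 0 XOR 6 XOR 1 = 7.

7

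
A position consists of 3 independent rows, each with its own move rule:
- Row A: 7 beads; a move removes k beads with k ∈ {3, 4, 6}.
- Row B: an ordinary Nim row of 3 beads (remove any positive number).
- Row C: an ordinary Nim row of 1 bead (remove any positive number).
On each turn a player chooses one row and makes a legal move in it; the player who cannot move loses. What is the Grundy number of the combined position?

Grundy values for row A (subtraction set {3, 4, 6}):
g(0) = mex{} = 0
g(1) = mex{} = 0
g(2) = mex{} = 0
g(3) = mex{0} = 1
g(4) = mex{0} = 1
g(5) = mex{0} = 1
g(6) = mex{0,1} = 2
g(7) = mex{0,1} = 2
So g(7) = 2.
Row B is a plain Nim row of size 3, so its Grundy value is 3.
Row C is a plain Nim row of size 1, so its Grundy value is 1.
The value of a disjunctive sum is the nim-sum of the parts.
Combined value = 2 XOR 3 XOR 1 = 0.

0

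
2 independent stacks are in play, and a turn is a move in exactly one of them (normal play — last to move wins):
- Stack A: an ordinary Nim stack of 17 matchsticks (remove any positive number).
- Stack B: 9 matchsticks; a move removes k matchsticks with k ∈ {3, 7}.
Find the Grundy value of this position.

16

Stack A is a plain Nim stack of size 17, so its Grundy value is 17.
For stack B, compute g(0), g(1), … with moves {3, 7}:
k:     0  1  2  3  4  5  6  7  8  9
g(k):  0  0  0  1  1  1  0  2  2  1
So g(9) = 1.
The value of a disjunctive sum is the nim-sum of the parts.
Combined value = 17 ⊕ 1 = 16.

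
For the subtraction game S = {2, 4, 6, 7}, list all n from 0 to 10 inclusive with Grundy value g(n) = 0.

Grundy values for subtraction set {2, 4, 6, 7}:
k:     0  1  2  3  4  5  6  7  8  9 10
g(k):  0  0  1  1  2  2  3  3  4  0  0
The P-positions (g = 0) in 0..10 are 0, 1, 9, 10.

0, 1, 9, 10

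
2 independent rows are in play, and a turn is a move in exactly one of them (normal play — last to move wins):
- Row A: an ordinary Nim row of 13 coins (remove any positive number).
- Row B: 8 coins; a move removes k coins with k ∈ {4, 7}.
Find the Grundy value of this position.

Row A is a plain Nim row of size 13, so its Grundy value is 13.
For row B, compute g(0), g(1), … with moves {4, 7}:
g(0) = mex{} = 0
g(1) = mex{} = 0
g(2) = mex{} = 0
g(3) = mex{} = 0
g(4) = mex{0} = 1
g(5) = mex{0} = 1
g(6) = mex{0} = 1
g(7) = mex{0} = 1
g(8) = mex{0,1} = 2
So g(8) = 2.
By the Sprague-Grundy theorem, the Grundy value of a sum of independent games is the XOR of the component values.
Combined value = 13 ⊕ 2 = 15.

15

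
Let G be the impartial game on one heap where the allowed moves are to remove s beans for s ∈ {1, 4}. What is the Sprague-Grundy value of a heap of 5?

Grundy values for subtraction set {1, 4}:
g(0) = mex{} = 0
g(1) = mex{0} = 1
g(2) = mex{1} = 0
g(3) = mex{0} = 1
g(4) = mex{0,1} = 2
g(5) = mex{1,2} = 0
So g(5) = 0.

0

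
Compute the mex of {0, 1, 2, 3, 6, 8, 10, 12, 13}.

4

The values 0, 1, 2, 3 are all present; 4 is the first non-negative integer missing from the set.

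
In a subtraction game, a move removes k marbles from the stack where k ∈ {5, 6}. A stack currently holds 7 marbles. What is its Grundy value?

1

Compute g(0), g(1), … for moves {5, 6}:
k:     0  1  2  3  4  5  6  7
g(k):  0  0  0  0  0  1  1  1
So g(7) = 1.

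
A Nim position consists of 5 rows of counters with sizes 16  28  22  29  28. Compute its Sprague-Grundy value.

Compute the nim-sum pairwise:
16 XOR 28 = 12
12 XOR 22 = 26
26 XOR 29 = 7
7 XOR 28 = 27

27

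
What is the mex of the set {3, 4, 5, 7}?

0

0 is not in the set, so the mex is 0.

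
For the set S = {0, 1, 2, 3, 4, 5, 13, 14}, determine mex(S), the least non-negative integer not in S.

6

The values 0, 1, 2, 3, 4, 5 are all present; 6 is the first non-negative integer missing from the set.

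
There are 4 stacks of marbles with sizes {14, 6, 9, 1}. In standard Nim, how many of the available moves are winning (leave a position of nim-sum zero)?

0

Bitwise XOR of the heap sizes:
  1110  (14)
  0110  (6)
  1001  (9)
  0001  (1)
  ----
  0000  (0)
The nim-sum is already 0, so every move leaves a nonzero nim-sum — there are no winning moves.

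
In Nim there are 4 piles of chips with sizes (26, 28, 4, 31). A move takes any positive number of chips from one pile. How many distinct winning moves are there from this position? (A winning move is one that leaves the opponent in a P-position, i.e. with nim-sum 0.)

Nim-sum: 26 XOR 28 XOR 4 XOR 31 = 29.
The overall nim-sum is X = 29. A pile of size p has a winning move iff p XOR X < p (reduce it to p XOR X).
  26: 26 XOR 29 = 7 < 26 — winning move (to 7).
  28: 28 XOR 29 = 1 < 28 — winning move (to 1).
  4: 4 XOR 29 = 25 ≥ 4 — no move.
  31: 31 XOR 29 = 2 < 31 — winning move (to 2).
That gives 3 winning moves.

3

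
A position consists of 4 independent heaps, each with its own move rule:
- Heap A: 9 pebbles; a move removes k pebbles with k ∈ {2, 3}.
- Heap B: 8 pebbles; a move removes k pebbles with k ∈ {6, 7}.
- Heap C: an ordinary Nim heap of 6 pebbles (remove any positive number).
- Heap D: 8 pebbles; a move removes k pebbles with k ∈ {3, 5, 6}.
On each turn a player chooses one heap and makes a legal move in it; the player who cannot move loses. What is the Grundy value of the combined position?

Grundy values for heap A (subtraction set {2, 3}):
k:     0  1  2  3  4  5  6  7  8  9
g(k):  0  0  1  1  2  0  0  1  1  2
So g(9) = 2.
For heap B, compute g(0), g(1), … with moves {6, 7}:
k:     0  1  2  3  4  5  6  7  8
g(k):  0  0  0  0  0  0  1  1  1
So g(8) = 1.
Heap C is a plain Nim heap of size 6, so its Grundy value is 6.
Build the Grundy sequence for heap D with g(k) = mex{g(k−s) : s ∈ {3, 5, 6}, s ≤ k}:
g(0) = mex{} = 0
g(1) = mex{} = 0
g(2) = mex{} = 0
g(3) = mex{0} = 1
g(4) = mex{0} = 1
g(5) = mex{0} = 1
g(6) = mex{0,1} = 2
g(7) = mex{0,1} = 2
g(8) = mex{0,1} = 2
So g(8) = 2.
By the Sprague-Grundy theorem, the Grundy value of a sum of independent games is the XOR of the component values.
Combined value = 2 XOR 1 XOR 6 XOR 2 = 7.

7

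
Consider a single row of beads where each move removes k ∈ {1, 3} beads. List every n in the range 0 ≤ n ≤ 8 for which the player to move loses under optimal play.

0, 2, 4, 6, 8

Grundy values for subtraction set {1, 3}:
g(0) = mex{} = 0
g(1) = mex{0} = 1
g(2) = mex{1} = 0
g(3) = mex{0} = 1
g(4) = mex{1} = 0
g(5) = mex{0} = 1
g(6) = mex{1} = 0
g(7) = mex{0} = 1
g(8) = mex{1} = 0
The P-positions (g = 0) in 0..8 are 0, 2, 4, 6, 8.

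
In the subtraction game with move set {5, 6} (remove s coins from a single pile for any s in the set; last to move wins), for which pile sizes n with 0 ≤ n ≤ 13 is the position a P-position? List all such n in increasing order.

0, 1, 2, 3, 4, 11, 12, 13

Grundy values for subtraction set {5, 6}:
g(0) = mex{} = 0
g(1) = mex{} = 0
g(2) = mex{} = 0
g(3) = mex{} = 0
g(4) = mex{} = 0
g(5) = mex{0} = 1
g(6) = mex{0} = 1
g(7) = mex{0} = 1
g(8) = mex{0} = 1
g(9) = mex{0} = 1
g(10) = mex{0,1} = 2
g(11) = mex{1} = 0
g(12) = mex{1} = 0
g(13) = mex{1} = 0
The P-positions (g = 0) in 0..13 are 0, 1, 2, 3, 4, 11, 12, 13.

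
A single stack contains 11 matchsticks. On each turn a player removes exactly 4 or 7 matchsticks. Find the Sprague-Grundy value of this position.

Grundy values for subtraction set {4, 7}:
k:     0  1  2  3  4  5  6  7  8  9 10 11
g(k):  0  0  0  0  1  1  1  1  2  2  2  0
So g(11) = 0.

0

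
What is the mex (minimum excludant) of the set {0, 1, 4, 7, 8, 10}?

2

The values 0, 1 are all present; 2 is the first non-negative integer missing from the set.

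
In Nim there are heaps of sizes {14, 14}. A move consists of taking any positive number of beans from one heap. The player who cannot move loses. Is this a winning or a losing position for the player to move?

Losing position

Compute the nim-sum pairwise:
14 ^ 14 = 0
The nim-sum is 0, so this is a P-position: the player to move is in a losing position under optimal play.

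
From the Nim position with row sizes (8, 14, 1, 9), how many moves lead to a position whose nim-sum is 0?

3

Compute the nim-sum pairwise:
8 ⊕ 14 = 6
6 ⊕ 1 = 7
7 ⊕ 9 = 14
The overall nim-sum is X = 14. A row of size p has a winning move iff p XOR X < p (reduce it to p XOR X).
  8: 8 XOR 14 = 6 < 8 — winning move (to 6).
  14: 14 XOR 14 = 0 < 14 — winning move (to 0).
  1: 1 XOR 14 = 15 ≥ 1 — no move.
  9: 9 XOR 14 = 7 < 9 — winning move (to 7).
That gives 3 winning moves.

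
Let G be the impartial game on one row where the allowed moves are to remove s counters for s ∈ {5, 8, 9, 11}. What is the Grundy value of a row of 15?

3

Compute g(0), g(1), … for moves {5, 8, 9, 11}:
k:     0  1  2  3  4  5  6  7  8  9 10 11 12 13 14 15
g(k):  0  0  0  0  0  1  1  1  1  1  2  2  2  2  2  3
So g(15) = 3.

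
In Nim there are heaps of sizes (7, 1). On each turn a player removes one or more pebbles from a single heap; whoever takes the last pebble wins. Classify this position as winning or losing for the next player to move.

Compute the nim-sum pairwise:
7 ⊕ 1 = 6
The nim-sum is 6 ≠ 0, so this is an N-position: the player to move can win.

Winning position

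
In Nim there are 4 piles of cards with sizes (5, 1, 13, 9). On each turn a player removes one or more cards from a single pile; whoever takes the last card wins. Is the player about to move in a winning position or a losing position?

Write each in binary and XOR column by column:
  0101  (5)
  0001  (1)
  1101  (13)
  1001  (9)
  ----
  0000  (0)
The nim-sum is 0, so this is a P-position: the player to move is in a losing position under optimal play.

Losing position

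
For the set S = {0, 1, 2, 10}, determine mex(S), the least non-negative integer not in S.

3

The values 0, 1, 2 are all present; 3 is the first non-negative integer missing from the set.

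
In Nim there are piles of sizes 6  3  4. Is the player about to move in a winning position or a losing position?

Compute the nim-sum pairwise:
6 XOR 3 = 5
5 XOR 4 = 1
The nim-sum is 1 ≠ 0, so this is an N-position: the player to move can win.

Winning position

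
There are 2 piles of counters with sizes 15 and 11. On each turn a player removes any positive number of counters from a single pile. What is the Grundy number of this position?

4

Compute the nim-sum pairwise:
15 XOR 11 = 4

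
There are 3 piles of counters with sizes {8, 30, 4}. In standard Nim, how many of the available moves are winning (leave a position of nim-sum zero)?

Compute the nim-sum pairwise:
8 XOR 30 = 22
22 XOR 4 = 18
The overall nim-sum is X = 18. A pile of size p has a winning move iff p XOR X < p (reduce it to p XOR X).
  8: 8 XOR 18 = 26 ≥ 8 — no move.
  30: 30 XOR 18 = 12 < 30 — winning move (to 12).
  4: 4 XOR 18 = 22 ≥ 4 — no move.
That gives 1 winning move.

1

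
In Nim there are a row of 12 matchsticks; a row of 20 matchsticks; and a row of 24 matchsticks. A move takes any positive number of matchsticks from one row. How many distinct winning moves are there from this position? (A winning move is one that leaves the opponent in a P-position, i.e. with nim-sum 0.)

0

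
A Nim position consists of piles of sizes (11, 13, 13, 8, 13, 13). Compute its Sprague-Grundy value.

3

Nim-sum: 11 XOR 13 XOR 13 XOR 8 XOR 13 XOR 13 = 3.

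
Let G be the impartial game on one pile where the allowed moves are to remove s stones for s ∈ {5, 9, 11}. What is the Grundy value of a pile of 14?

Compute g(0), g(1), … for moves {5, 9, 11}:
g(0) = mex{} = 0
g(1) = mex{} = 0
g(2) = mex{} = 0
g(3) = mex{} = 0
g(4) = mex{} = 0
g(5) = mex{0} = 1
g(6) = mex{0} = 1
g(7) = mex{0} = 1
g(8) = mex{0} = 1
g(9) = mex{0} = 1
g(10) = mex{0,1} = 2
g(11) = mex{0,1} = 2
g(12) = mex{0,1} = 2
g(13) = mex{0,1} = 2
g(14) = mex{0,1} = 2
So g(14) = 2.

2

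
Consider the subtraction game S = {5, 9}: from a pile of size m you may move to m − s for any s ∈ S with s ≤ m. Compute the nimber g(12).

Grundy values for subtraction set {5, 9}:
k:     0  1  2  3  4  5  6  7  8  9 10 11 12
g(k):  0  0  0  0  0  1  1  1  1  1  2  2  2
So g(12) = 2.

2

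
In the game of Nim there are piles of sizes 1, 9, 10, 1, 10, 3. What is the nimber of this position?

10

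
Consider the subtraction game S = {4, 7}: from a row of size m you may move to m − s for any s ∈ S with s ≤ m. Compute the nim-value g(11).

0

Build the Grundy sequence with g(k) = mex{g(k−s) : s ∈ {4, 7}, s ≤ k}:
g(0) = mex{} = 0
g(1) = mex{} = 0
g(2) = mex{} = 0
g(3) = mex{} = 0
g(4) = mex{0} = 1
g(5) = mex{0} = 1
g(6) = mex{0} = 1
g(7) = mex{0} = 1
g(8) = mex{0,1} = 2
g(9) = mex{0,1} = 2
g(10) = mex{0,1} = 2
g(11) = mex{1} = 0
So g(11) = 0.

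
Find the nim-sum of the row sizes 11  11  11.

11

In binary:
  1011  (11)
  1011  (11)
  1011  (11)
  ----
  1011  (11)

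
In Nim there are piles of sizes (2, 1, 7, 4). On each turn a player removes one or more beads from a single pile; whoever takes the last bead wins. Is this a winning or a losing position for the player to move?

Losing position

Nim-sum: 2 ^ 1 ^ 7 ^ 4 = 0.
The nim-sum is 0, so this is a P-position: the player to move is in a losing position under optimal play.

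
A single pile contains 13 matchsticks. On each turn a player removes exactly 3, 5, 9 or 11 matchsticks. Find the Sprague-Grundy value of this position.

2

Build the Grundy sequence with g(k) = mex{g(k−s) : s ∈ {3, 5, 9, 11}, s ≤ k}:
k:     0  1  2  3  4  5  6  7  8  9 10 11 12 13
g(k):  0  0  0  1  1  1  2  2  0  3  3  1  4  2
So g(13) = 2.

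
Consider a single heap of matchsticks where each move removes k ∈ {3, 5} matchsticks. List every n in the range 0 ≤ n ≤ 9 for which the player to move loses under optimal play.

0, 1, 2, 8, 9

Grundy values for subtraction set {3, 5}:
k:     0  1  2  3  4  5  6  7  8  9
g(k):  0  0  0  1  1  1  2  2  0  0
The P-positions (g = 0) in 0..9 are 0, 1, 2, 8, 9.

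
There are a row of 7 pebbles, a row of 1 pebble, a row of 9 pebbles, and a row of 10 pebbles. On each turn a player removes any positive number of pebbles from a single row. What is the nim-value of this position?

Compute the nim-sum pairwise:
7 ⊕ 1 = 6
6 ⊕ 9 = 15
15 ⊕ 10 = 5

5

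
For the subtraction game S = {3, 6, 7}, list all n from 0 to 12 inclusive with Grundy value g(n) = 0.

0, 1, 2, 10, 11, 12

Compute g(0), g(1), … for moves {3, 6, 7}:
k:     0  1  2  3  4  5  6  7  8  9 10 11 12
g(k):  0  0  0  1  1  1  2  2  2  3  0  0  0
The P-positions (g = 0) in 0..12 are 0, 1, 2, 10, 11, 12.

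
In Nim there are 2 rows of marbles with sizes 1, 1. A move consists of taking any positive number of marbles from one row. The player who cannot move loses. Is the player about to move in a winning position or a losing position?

Nim-sum: 1 ^ 1 = 0.
The nim-sum is 0, so this is a P-position: the player to move is in a losing position under optimal play.

Losing position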